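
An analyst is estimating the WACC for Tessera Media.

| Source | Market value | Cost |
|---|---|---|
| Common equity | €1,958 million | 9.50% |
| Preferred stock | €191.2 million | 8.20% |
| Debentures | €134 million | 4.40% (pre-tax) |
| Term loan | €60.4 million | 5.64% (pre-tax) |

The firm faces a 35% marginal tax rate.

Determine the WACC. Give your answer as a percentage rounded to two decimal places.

8.86%

Total capital V = 1958 + 191.2 + 134 + 60.4 = 2343.6.
Equity: weight = 1958/2343.6 = 0.8355; cost = 9.5%.
Preferred: weight = 191.2/2343.6 = 0.0816; cost = 8.2%.
Debentures: weight = 134/2343.6 = 0.0572; after-tax cost = 4.4% × (1 − 35%) = 2.8600%.
Term loan: weight = 60.4/2343.6 = 0.0258; after-tax cost = 5.64% × (1 − 35%) = 3.6660%.
WACC = 0.8355 × 9.5000% + 0.0816 × 8.2000% + 0.0572 × 2.8600% + 0.0258 × 3.6660% = 8.8639%.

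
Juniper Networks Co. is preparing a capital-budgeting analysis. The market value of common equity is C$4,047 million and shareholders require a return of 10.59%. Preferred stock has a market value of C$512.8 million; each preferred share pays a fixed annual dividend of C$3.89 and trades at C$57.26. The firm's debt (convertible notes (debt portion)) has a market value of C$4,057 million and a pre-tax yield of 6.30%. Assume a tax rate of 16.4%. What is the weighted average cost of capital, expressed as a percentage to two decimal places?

7.86%

Cost of preferred: Rp = 3.89 / 57.26 = 6.7936%.
Total capital V = 4047 + 512.8 + 4057 = 8616.8.
Equity: weight = 4047/8616.8 = 0.4697; cost = 10.59%.
Preferred: weight = 512.8/8616.8 = 0.0595; cost = 6.7936%.
Convertible notes (debt portion): weight = 4057/8616.8 = 0.4708; after-tax cost = 6.3% × (1 − 16.4%) = 5.2668%.
WACC = 0.4697 × 10.5900% + 0.0595 × 6.7936% + 0.4708 × 5.2668% = 7.8578%.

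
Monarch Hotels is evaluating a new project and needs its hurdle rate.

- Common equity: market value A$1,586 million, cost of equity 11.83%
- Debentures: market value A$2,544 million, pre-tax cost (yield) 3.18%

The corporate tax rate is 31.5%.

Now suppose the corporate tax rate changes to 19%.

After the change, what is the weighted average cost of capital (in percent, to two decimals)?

6.13%

After the change:
Total capital V = 1586 + 2544 = 4130.
Equity: weight = 1586/4130 = 0.3840; cost = 11.83%.
Debentures: weight = 2544/4130 = 0.6160; after-tax cost = 3.18% × (1 − 19%) = 2.5758%.
WACC = 0.3840 × 11.8300% + 0.6160 × 2.5758% = 6.1296%.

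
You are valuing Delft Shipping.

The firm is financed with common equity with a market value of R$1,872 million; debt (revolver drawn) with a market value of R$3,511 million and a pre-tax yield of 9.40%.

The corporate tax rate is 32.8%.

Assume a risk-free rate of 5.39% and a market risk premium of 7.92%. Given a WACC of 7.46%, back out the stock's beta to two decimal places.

Total capital V = 1872 + 3511 = 5383.
Equity weight = 1872/5383 = 0.3478.
Revolver drawn weight = 3511/5383 = 0.6522.
Debt contribution = 0.6522 × 9.4% × (1 − 32.8%) = 4.1201%.
Required equity contribution = 7.46% − 4.1201% = 3.3399%  ⇒  Re = 9.6041%.
CAPM: 9.6041% = 5.39% + β × 7.92%  ⇒  β = 0.5321.

0.53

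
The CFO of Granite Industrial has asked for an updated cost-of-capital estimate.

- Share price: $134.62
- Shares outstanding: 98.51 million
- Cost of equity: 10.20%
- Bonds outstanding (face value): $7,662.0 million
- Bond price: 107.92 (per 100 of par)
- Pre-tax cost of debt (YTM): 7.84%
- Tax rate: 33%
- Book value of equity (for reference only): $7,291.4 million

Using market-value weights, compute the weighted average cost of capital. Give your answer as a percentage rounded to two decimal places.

Market value of equity E = 134.62 × 98.51m = 13261.4162m. Market value of debt D = 7662m × 107.92/100 = 8268.8304m.
Total capital V = 13261.4162 + 8268.8304 = 21530.2466.
Equity: weight = 13261.4162/21530.2466 = 0.6159; cost = 10.2%.
Bonds outstanding: weight = 8268.8304/21530.2466 = 0.3841; after-tax cost = 7.84% × (1 − 33%) = 5.2528%.
WACC = 0.6159 × 10.2000% + 0.3841 × 5.2528% = 8.3000%.

8.30%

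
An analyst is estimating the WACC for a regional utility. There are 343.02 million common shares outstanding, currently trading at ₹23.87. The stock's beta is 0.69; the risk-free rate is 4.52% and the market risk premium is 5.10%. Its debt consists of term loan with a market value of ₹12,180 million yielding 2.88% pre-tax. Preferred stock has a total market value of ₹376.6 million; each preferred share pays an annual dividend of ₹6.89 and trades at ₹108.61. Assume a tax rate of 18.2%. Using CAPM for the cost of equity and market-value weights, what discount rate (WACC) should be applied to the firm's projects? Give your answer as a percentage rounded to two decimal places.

Cost of equity via CAPM: Re = 4.52% + 0.69 × 5.1% = 8.0390%.
Cost of preferred: Rp = 6.89 / 108.61 = 6.3438%.
Market value of equity E = 23.87 × 343.02m = 8187.8874m.
Total capital V = 8187.8874 + 376.6 + 12180 = 20744.4874.
Equity: weight = 8187.8874/20744.4874 = 0.3947; cost = 8.039%.
Preferred: weight = 376.6/20744.4874 = 0.0182; cost = 6.3438%.
Term loan: weight = 12180/20744.4874 = 0.5871; after-tax cost = 2.88% × (1 − 18.2%) = 2.3558%.
WACC = 0.3947 × 8.0390% + 0.0182 × 6.3438% + 0.5871 × 2.3558% = 4.6714%.

4.67%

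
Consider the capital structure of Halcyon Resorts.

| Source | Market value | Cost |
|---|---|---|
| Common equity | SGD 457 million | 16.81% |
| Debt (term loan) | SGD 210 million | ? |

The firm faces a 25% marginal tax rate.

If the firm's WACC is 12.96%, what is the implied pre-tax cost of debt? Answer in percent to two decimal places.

6.11%

Total capital V = 457 + 210 = 667.
Equity weight = 457/667 = 0.6852.
Term loan weight = 210/667 = 0.3148.
Equity contribution = 0.6852 × 16.81% = 11.5175%.
Remaining for debt = 12.96% − 11.5175% = 1.4425%.
Rd × (1 − 25%) × 0.3148 = 1.4425%  ⇒  Rd = 6.1089%.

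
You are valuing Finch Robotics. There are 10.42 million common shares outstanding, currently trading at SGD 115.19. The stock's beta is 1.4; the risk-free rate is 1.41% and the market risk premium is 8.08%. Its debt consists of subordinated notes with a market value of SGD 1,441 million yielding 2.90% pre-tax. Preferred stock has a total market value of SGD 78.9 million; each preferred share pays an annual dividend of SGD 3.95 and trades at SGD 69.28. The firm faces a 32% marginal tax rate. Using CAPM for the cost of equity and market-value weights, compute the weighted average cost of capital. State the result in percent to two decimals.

Cost of equity via CAPM: Re = 1.41% + 1.4 × 8.08% = 12.7220%.
Cost of preferred: Rp = 3.95 / 69.28 = 5.7015%.
Market value of equity E = 115.19 × 10.42m = 1200.2798m.
Total capital V = 1200.2798 + 78.9 + 1441 = 2720.1798.
Equity: weight = 1200.2798/2720.1798 = 0.4413; cost = 12.722%.
Preferred: weight = 78.9/2720.1798 = 0.0290; cost = 5.7015%.
Subordinated notes: weight = 1441/2720.1798 = 0.5297; after-tax cost = 2.9% × (1 − 32%) = 1.9720%.
WACC = 0.4413 × 12.7220% + 0.0290 × 5.7015% + 0.5297 × 1.9720% = 6.8236%.

6.82%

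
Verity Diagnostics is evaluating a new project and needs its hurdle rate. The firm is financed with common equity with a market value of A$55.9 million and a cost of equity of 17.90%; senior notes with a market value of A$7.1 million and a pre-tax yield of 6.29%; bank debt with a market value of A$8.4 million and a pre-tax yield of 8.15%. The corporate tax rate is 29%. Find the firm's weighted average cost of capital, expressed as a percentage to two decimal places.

15.14%

Total capital V = 55.9 + 7.1 + 8.4 = 71.4.
Equity: weight = 55.9/71.4 = 0.7829; cost = 17.9%.
Senior notes: weight = 7.1/71.4 = 0.0994; after-tax cost = 6.29% × (1 − 29%) = 4.4659%.
Bank debt: weight = 8.4/71.4 = 0.1176; after-tax cost = 8.15% × (1 − 29%) = 5.7865%.
WACC = 0.7829 × 17.9000% + 0.0994 × 4.4659% + 0.1176 × 5.7865% = 15.1390%.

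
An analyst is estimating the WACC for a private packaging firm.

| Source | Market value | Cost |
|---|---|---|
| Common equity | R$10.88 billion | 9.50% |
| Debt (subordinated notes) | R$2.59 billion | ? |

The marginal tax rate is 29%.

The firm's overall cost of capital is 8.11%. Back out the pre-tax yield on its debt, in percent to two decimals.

3.20%

Total capital V = 10.88 + 2.59 = 13.47.
Equity weight = 10.88/13.47 = 0.8077.
Subordinated notes weight = 2.59/13.47 = 0.1923.
Equity contribution = 0.8077 × 9.5% = 7.6733%.
Remaining for debt = 8.11% − 7.6733% = 0.4367%.
Rd × (1 − 29%) × 0.1923 = 0.4367%  ⇒  Rd = 3.1985%.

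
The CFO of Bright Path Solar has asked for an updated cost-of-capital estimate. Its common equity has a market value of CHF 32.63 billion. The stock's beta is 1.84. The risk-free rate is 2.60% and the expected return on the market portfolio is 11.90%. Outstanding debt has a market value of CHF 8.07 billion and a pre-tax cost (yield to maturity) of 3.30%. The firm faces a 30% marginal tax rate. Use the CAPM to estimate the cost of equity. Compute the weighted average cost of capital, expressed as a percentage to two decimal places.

16.26%

Market risk premium = 11.9% − 2.6% = 9.3%.
Cost of equity via CAPM: Re = 2.6% + 1.84 × 9.3% = 19.7120%.
Total capital V = 32.63 + 8.07 = 40.7.
Equity: weight = 32.63/40.7 = 0.8017; cost = 19.712%.
Debt: weight = 8.07/40.7 = 0.1983; after-tax cost = 3.3% × (1 − 30%) = 2.3100%.
WACC = 0.8017 × 19.7120% + 0.1983 × 2.3100% = 16.2615%.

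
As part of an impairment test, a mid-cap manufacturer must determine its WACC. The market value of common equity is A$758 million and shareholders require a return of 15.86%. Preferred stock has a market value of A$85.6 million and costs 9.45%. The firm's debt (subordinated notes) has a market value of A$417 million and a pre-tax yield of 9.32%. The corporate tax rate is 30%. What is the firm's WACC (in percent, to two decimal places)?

12.34%

Total capital V = 758 + 85.6 + 417 = 1260.6.
Equity: weight = 758/1260.6 = 0.6013; cost = 15.86%.
Preferred: weight = 85.6/1260.6 = 0.0679; cost = 9.45%.
Subordinated notes: weight = 417/1260.6 = 0.3308; after-tax cost = 9.32% × (1 − 30%) = 6.5240%.
WACC = 0.6013 × 15.8600% + 0.0679 × 9.4500% + 0.3308 × 6.5240% = 12.3364%.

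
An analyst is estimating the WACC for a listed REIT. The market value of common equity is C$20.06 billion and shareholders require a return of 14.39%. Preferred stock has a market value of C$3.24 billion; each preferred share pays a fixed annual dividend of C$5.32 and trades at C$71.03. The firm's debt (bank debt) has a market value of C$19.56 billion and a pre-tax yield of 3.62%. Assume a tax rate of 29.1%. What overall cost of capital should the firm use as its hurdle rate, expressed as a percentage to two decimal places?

Cost of preferred: Rp = 5.32 / 71.03 = 7.4898%.
Total capital V = 20.06 + 3.24 + 19.56 = 42.86.
Equity: weight = 20.06/42.86 = 0.4680; cost = 14.39%.
Preferred: weight = 3.24/42.86 = 0.0756; cost = 7.4898%.
Bank debt: weight = 19.56/42.86 = 0.4564; after-tax cost = 3.62% × (1 − 29.1%) = 2.5666%.
WACC = 0.4680 × 14.3900% + 0.0756 × 7.4898% + 0.4564 × 2.5666% = 8.4725%.

8.47%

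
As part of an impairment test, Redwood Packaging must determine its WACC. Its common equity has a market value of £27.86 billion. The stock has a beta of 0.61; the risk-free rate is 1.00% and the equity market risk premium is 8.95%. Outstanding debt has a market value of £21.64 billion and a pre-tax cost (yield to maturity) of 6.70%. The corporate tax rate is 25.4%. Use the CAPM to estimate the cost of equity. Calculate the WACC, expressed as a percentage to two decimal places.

Cost of equity via CAPM: Re = 1.0% + 0.61 × 8.95% = 6.4595%.
Total capital V = 27.86 + 21.64 = 49.5.
Equity: weight = 27.86/49.5 = 0.5628; cost = 6.4595%.
Debt: weight = 21.64/49.5 = 0.4372; after-tax cost = 6.7% × (1 − 25.4%) = 4.9982%.
WACC = 0.5628 × 6.4595% + 0.4372 × 4.9982% = 5.8207%.

5.82%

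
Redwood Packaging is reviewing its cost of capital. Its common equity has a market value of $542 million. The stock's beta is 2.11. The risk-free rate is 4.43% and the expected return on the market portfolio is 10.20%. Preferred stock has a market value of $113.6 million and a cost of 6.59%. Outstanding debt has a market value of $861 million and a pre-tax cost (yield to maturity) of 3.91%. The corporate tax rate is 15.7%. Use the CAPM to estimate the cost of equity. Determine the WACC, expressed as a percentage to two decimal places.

8.30%

Market risk premium = 10.2% − 4.43% = 5.77%.
Cost of equity via CAPM: Re = 4.43% + 2.11 × 5.77% = 16.6047%.
Total capital V = 542 + 113.6 + 861 = 1516.6.
Equity: weight = 542/1516.6 = 0.3574; cost = 16.6047%.
Preferred: weight = 113.6/1516.6 = 0.0749; cost = 6.59%.
Debt: weight = 861/1516.6 = 0.5677; after-tax cost = 3.91% × (1 − 15.7%) = 3.2961%.
WACC = 0.3574 × 16.6047% + 0.0749 × 6.5900% + 0.5677 × 3.2961% = 8.2991%.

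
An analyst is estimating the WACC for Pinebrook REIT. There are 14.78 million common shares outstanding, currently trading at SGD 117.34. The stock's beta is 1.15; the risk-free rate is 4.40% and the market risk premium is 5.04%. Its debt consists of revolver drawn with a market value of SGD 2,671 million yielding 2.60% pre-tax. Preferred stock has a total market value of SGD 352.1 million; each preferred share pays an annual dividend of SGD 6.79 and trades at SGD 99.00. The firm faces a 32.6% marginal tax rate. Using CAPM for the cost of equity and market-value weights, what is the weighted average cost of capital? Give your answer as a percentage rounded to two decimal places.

Cost of equity via CAPM: Re = 4.4% + 1.15 × 5.04% = 10.1960%.
Cost of preferred: Rp = 6.79 / 99.0 = 6.8586%.
Market value of equity E = 117.34 × 14.78m = 1734.2852m.
Total capital V = 1734.2852 + 352.1 + 2671 = 4757.3852.
Equity: weight = 1734.2852/4757.3852 = 0.3645; cost = 10.196%.
Preferred: weight = 352.1/4757.3852 = 0.0740; cost = 6.8586%.
Revolver drawn: weight = 2671/4757.3852 = 0.5614; after-tax cost = 2.6% × (1 − 32.6%) = 1.7524%.
WACC = 0.3645 × 10.1960% + 0.0740 × 6.8586% + 0.5614 × 1.7524% = 5.2084%.

5.21%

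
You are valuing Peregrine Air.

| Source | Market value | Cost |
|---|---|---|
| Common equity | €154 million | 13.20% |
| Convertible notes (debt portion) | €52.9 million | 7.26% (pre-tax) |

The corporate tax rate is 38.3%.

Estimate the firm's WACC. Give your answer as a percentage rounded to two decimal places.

10.97%

Total capital V = 154 + 52.9 = 206.9.
Equity: weight = 154/206.9 = 0.7443; cost = 13.2%.
Convertible notes (debt portion): weight = 52.9/206.9 = 0.2557; after-tax cost = 7.26% × (1 − 38.3%) = 4.4794%.
WACC = 0.7443 × 13.2000% + 0.2557 × 4.4794% = 10.9703%.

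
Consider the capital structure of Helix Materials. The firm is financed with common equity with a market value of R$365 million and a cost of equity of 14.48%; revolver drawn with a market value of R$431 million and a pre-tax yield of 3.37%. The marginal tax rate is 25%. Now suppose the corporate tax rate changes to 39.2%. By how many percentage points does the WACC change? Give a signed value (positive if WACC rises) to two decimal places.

Current WACC:
Total capital V = 365 + 431 = 796.
Equity: weight = 365/796 = 0.4585; cost = 14.48%.
Revolver drawn: weight = 431/796 = 0.5415; after-tax cost = 3.37% × (1 − 25%) = 2.5275%.
WACC = 0.4585 × 14.4800% + 0.5415 × 2.5275% = 8.0082%.
After the change:
Total capital V = 365 + 431 = 796.
Equity: weight = 365/796 = 0.4585; cost = 14.48%.
Revolver drawn: weight = 431/796 = 0.5415; after-tax cost = 3.37% × (1 − 39.2%) = 2.0490%.
WACC = 0.4585 × 14.4800% + 0.5415 × 2.0490% = 7.7491%.
Change in WACC = 7.7491% − 8.0082% = -0.2591 pp.

-0.26 pp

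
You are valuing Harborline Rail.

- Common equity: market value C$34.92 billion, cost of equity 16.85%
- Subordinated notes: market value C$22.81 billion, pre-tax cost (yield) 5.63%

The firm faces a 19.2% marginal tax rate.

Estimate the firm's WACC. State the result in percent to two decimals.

Total capital V = 34.92 + 22.81 = 57.73.
Equity: weight = 34.92/57.73 = 0.6049; cost = 16.85%.
Subordinated notes: weight = 22.81/57.73 = 0.3951; after-tax cost = 5.63% × (1 − 19.2%) = 4.5490%.
WACC = 0.6049 × 16.8500% + 0.3951 × 4.5490% = 11.9897%.

11.99%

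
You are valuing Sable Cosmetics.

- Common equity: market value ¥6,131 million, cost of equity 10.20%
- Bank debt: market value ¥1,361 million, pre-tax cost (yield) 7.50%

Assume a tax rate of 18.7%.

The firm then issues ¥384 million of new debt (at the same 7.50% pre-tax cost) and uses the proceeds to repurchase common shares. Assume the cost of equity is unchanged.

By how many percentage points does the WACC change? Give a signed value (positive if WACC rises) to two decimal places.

Current WACC:
Total capital V = 6131 + 1361 = 7492.
Equity: weight = 6131/7492 = 0.8183; cost = 10.2%.
Bank debt: weight = 1361/7492 = 0.1817; after-tax cost = 7.5% × (1 − 18.7%) = 6.0975%.
WACC = 0.8183 × 10.2000% + 0.1817 × 6.0975% = 9.4547%.
After the change:
Total capital V = 5747 + 1745 = 7492.
Equity: weight = 5747/7492 = 0.7671; cost = 10.2%.
Bank debt: weight = 1745/7492 = 0.2329; after-tax cost = 7.5% × (1 − 18.7%) = 6.0975%.
WACC = 0.7671 × 10.2000% + 0.2329 × 6.0975% = 9.2445%.
Change in WACC = 9.2445% − 9.4547% = -0.2103 pp.

-0.21 pp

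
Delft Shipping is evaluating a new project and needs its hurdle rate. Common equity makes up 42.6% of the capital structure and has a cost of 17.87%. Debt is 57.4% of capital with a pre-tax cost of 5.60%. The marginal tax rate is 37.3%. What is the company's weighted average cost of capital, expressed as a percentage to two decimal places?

After-tax cost of debt = 5.6% × (1 − 37.3%) = 3.5112%.
WACC = 0.426 × 17.8700% + 0.574 × 3.5112% = 9.6280%.

9.63%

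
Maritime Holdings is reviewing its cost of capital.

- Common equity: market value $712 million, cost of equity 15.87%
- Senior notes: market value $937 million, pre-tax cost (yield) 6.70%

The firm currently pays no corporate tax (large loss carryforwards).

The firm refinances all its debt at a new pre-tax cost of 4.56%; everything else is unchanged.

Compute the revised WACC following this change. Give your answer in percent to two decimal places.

9.44%

After the change:
Total capital V = 712 + 937 = 1649.
Equity: weight = 712/1649 = 0.4318; cost = 15.87%.
Senior notes: weight = 937/1649 = 0.5682; after-tax cost = 4.56% × (1 − 0%) = 4.5600%.
WACC = 0.4318 × 15.8700% + 0.5682 × 4.5600% = 9.4434%.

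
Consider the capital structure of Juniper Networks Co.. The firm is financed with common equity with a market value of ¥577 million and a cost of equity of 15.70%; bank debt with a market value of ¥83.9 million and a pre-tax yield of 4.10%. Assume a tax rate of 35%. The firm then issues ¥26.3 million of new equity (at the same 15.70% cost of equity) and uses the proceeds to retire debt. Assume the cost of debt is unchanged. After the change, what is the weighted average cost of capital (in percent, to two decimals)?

After the change:
Total capital V = 603.3 + 57.6 = 660.9.
Equity: weight = 603.3/660.9 = 0.9128; cost = 15.7%.
Bank debt: weight = 57.6/660.9 = 0.0872; after-tax cost = 4.1% × (1 − 35%) = 2.6650%.
WACC = 0.9128 × 15.7000% + 0.0872 × 2.6650% = 14.5639%.

14.56%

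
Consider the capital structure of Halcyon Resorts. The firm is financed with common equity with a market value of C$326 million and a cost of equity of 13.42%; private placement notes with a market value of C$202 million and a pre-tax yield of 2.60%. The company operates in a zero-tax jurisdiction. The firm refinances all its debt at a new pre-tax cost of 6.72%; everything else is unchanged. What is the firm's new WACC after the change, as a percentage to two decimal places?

After the change:
Total capital V = 326 + 202 = 528.
Equity: weight = 326/528 = 0.6174; cost = 13.42%.
Private placement notes: weight = 202/528 = 0.3826; after-tax cost = 6.72% × (1 − 0%) = 6.7200%.
WACC = 0.6174 × 13.4200% + 0.3826 × 6.7200% = 10.8567%.

10.86%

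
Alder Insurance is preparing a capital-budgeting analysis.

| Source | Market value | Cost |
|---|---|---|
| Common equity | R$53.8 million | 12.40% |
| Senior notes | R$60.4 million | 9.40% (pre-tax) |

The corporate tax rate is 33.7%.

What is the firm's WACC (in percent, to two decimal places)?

9.14%

Total capital V = 53.8 + 60.4 = 114.2.
Equity: weight = 53.8/114.2 = 0.4711; cost = 12.4%.
Senior notes: weight = 60.4/114.2 = 0.5289; after-tax cost = 9.4% × (1 − 33.7%) = 6.2322%.
WACC = 0.4711 × 12.4000% + 0.5289 × 6.2322% = 9.1379%.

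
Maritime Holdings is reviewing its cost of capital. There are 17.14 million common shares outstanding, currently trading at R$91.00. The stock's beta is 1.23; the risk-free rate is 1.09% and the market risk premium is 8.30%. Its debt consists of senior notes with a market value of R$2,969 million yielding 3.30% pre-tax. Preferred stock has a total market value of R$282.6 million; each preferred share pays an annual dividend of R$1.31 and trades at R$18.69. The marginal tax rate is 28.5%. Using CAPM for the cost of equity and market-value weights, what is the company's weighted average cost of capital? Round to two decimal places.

Cost of equity via CAPM: Re = 1.09% + 1.23 × 8.3% = 11.2990%.
Cost of preferred: Rp = 1.31 / 18.69 = 7.0091%.
Market value of equity E = 91.0 × 17.14m = 1559.74m.
Total capital V = 1559.74 + 282.6 + 2969 = 4811.34.
Equity: weight = 1559.74/4811.34 = 0.3242; cost = 11.299%.
Preferred: weight = 282.6/4811.34 = 0.0587; cost = 7.0091%.
Senior notes: weight = 2969/4811.34 = 0.6171; after-tax cost = 3.3% × (1 − 28.5%) = 2.3595%.
WACC = 0.3242 × 11.2990% + 0.0587 × 7.0091% + 0.6171 × 2.3595% = 5.5306%.

5.53%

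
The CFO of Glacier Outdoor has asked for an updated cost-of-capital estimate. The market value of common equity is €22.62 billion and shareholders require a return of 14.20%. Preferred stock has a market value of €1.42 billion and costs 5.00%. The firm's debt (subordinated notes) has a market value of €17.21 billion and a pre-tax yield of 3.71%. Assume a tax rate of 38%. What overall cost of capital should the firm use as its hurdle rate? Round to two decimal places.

8.92%

Total capital V = 22.62 + 1.42 + 17.21 = 41.25.
Equity: weight = 22.62/41.25 = 0.5484; cost = 14.2%.
Preferred: weight = 1.42/41.25 = 0.0344; cost = 5%.
Subordinated notes: weight = 17.21/41.25 = 0.4172; after-tax cost = 3.71% × (1 − 38%) = 2.3002%.
WACC = 0.5484 × 14.2000% + 0.0344 × 5.0000% + 0.4172 × 2.3002% = 8.9186%.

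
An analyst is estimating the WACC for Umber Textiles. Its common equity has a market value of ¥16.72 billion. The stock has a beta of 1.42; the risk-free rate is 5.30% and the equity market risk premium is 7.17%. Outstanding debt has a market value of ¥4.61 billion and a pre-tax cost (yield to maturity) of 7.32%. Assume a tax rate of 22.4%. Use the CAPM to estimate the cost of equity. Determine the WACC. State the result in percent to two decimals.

13.36%

Cost of equity via CAPM: Re = 5.3% + 1.42 × 7.17% = 15.4814%.
Total capital V = 16.72 + 4.61 = 21.33.
Equity: weight = 16.72/21.33 = 0.7839; cost = 15.4814%.
Debt: weight = 4.61/21.33 = 0.2161; after-tax cost = 7.32% × (1 − 22.4%) = 5.6803%.
WACC = 0.7839 × 15.4814% + 0.2161 × 5.6803% = 13.3631%.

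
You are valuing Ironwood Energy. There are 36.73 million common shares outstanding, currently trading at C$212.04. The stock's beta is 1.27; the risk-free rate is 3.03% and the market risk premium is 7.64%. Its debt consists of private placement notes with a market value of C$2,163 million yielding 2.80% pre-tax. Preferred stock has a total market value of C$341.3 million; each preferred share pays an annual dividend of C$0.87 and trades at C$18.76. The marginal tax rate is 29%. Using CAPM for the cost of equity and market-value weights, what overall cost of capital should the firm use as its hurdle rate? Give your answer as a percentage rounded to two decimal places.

10.21%

Cost of equity via CAPM: Re = 3.03% + 1.27 × 7.64% = 12.7328%.
Cost of preferred: Rp = 0.87 / 18.76 = 4.6375%.
Market value of equity E = 212.04 × 36.73m = 7788.2292m.
Total capital V = 7788.2292 + 341.3 + 2163 = 10292.5292.
Equity: weight = 7788.2292/10292.5292 = 0.7567; cost = 12.7328%.
Preferred: weight = 341.3/10292.5292 = 0.0332; cost = 4.6375%.
Private placement notes: weight = 2163/10292.5292 = 0.2102; after-tax cost = 2.8% × (1 − 29%) = 1.9880%.
WACC = 0.7567 × 12.7328% + 0.0332 × 4.6375% + 0.2102 × 1.9880% = 10.2063%.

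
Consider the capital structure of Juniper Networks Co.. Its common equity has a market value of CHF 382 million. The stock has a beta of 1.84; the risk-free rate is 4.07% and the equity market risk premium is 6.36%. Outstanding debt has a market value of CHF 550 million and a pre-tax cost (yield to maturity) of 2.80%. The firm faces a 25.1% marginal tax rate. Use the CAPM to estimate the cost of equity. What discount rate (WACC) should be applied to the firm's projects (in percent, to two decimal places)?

Cost of equity via CAPM: Re = 4.07% + 1.84 × 6.36% = 15.7724%.
Total capital V = 382 + 550 = 932.
Equity: weight = 382/932 = 0.4099; cost = 15.7724%.
Debt: weight = 550/932 = 0.5901; after-tax cost = 2.8% × (1 − 25.1%) = 2.0972%.
WACC = 0.4099 × 15.7724% + 0.5901 × 2.0972% = 7.7023%.

7.70%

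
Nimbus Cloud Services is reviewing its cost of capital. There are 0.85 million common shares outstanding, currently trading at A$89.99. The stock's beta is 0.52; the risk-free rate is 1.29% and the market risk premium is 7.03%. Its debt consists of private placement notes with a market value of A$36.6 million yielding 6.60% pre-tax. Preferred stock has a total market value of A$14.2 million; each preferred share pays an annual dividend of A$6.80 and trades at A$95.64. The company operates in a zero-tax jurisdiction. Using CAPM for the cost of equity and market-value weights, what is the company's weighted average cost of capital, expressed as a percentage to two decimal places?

Cost of equity via CAPM: Re = 1.29% + 0.52 × 7.03% = 4.9456%.
Cost of preferred: Rp = 6.8 / 95.64 = 7.1100%.
Market value of equity E = 89.99 × 0.85m = 76.4915m.
Total capital V = 76.4915 + 14.2 + 36.6 = 127.2915.
Equity: weight = 76.4915/127.2915 = 0.6009; cost = 4.9456%.
Preferred: weight = 14.2/127.2915 = 0.1116; cost = 7.11%.
Private placement notes: weight = 36.6/127.2915 = 0.2875; after-tax cost = 6.6% × (1 − 0%) = 6.6000%.
WACC = 0.6009 × 4.9456% + 0.1116 × 7.1100% + 0.2875 × 6.6000% = 5.6627%.

5.66%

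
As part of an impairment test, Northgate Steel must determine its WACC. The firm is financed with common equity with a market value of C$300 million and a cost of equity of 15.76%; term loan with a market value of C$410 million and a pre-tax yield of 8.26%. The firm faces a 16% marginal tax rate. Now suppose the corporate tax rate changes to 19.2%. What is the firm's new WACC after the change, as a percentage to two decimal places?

10.51%

After the change:
Total capital V = 300 + 410 = 710.
Equity: weight = 300/710 = 0.4225; cost = 15.76%.
Term loan: weight = 410/710 = 0.5775; after-tax cost = 8.26% × (1 − 19.2%) = 6.6741%.
WACC = 0.4225 × 15.7600% + 0.5775 × 6.6741% = 10.5132%.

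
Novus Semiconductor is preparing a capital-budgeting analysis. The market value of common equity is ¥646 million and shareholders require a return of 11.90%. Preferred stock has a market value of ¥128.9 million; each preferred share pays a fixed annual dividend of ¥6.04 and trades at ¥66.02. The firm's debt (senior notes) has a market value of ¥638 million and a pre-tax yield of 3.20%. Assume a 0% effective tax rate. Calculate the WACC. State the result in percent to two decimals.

7.72%

Cost of preferred: Rp = 6.04 / 66.02 = 9.1487%.
Total capital V = 646 + 128.9 + 638 = 1412.9.
Equity: weight = 646/1412.9 = 0.4572; cost = 11.9%.
Preferred: weight = 128.9/1412.9 = 0.0912; cost = 9.1487%.
Senior notes: weight = 638/1412.9 = 0.4516; after-tax cost = 3.2% × (1 − 0%) = 3.2000%.
WACC = 0.4572 × 11.9000% + 0.0912 × 9.1487% + 0.4516 × 3.2000% = 7.7205%.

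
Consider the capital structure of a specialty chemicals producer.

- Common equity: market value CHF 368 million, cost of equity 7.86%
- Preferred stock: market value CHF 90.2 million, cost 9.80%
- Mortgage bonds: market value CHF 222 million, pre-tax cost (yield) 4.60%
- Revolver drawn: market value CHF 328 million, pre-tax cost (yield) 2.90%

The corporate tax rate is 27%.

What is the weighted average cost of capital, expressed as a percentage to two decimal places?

Total capital V = 368 + 90.2 + 222 + 328 = 1008.2.
Equity: weight = 368/1008.2 = 0.3650; cost = 7.86%.
Preferred: weight = 90.2/1008.2 = 0.0895; cost = 9.8%.
Mortgage bonds: weight = 222/1008.2 = 0.2202; after-tax cost = 4.6% × (1 − 27%) = 3.3580%.
Revolver drawn: weight = 328/1008.2 = 0.3253; after-tax cost = 2.9% × (1 − 27%) = 2.1170%.
WACC = 0.3650 × 7.8600% + 0.0895 × 9.8000% + 0.2202 × 3.3580% + 0.3253 × 2.1170% = 5.1739%.

5.17%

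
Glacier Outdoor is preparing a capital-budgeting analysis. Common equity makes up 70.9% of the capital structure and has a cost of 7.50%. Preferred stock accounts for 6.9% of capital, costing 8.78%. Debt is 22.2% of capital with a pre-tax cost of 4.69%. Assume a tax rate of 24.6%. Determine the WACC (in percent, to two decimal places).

6.71%

After-tax cost of debt = 4.69% × (1 − 24.6%) = 3.5363%.
WACC = 0.709 × 7.5000% + 0.069 × 8.7800% + 0.222 × 3.5363% = 6.7084%.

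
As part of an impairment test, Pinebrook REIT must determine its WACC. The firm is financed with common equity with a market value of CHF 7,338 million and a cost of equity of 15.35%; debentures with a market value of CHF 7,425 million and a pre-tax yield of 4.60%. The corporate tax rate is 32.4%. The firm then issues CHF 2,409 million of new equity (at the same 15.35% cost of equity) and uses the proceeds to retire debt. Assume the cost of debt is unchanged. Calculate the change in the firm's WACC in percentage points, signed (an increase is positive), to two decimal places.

+2.00 pp

Current WACC:
Total capital V = 7338 + 7425 = 14763.
Equity: weight = 7338/14763 = 0.4971; cost = 15.35%.
Debentures: weight = 7425/14763 = 0.5029; after-tax cost = 4.6% × (1 − 32.4%) = 3.1096%.
WACC = 0.4971 × 15.3500% + 0.5029 × 3.1096% = 9.1937%.
After the change:
Total capital V = 9747 + 5016 = 14763.
Equity: weight = 9747/14763 = 0.6602; cost = 15.35%.
Debentures: weight = 5016/14763 = 0.3398; after-tax cost = 4.6% × (1 − 32.4%) = 3.1096%.
WACC = 0.6602 × 15.3500% + 0.3398 × 3.1096% = 11.1911%.
Change in WACC = 11.1911% − 9.1937% = 1.9974 pp.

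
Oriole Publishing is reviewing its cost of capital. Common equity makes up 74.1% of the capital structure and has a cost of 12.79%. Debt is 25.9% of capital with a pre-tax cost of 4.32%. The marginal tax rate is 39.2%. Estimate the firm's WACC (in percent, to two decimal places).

After-tax cost of debt = 4.32% × (1 − 39.2%) = 2.6266%.
WACC = 0.741 × 12.7900% + 0.259 × 2.6266% = 10.1577%.

10.16%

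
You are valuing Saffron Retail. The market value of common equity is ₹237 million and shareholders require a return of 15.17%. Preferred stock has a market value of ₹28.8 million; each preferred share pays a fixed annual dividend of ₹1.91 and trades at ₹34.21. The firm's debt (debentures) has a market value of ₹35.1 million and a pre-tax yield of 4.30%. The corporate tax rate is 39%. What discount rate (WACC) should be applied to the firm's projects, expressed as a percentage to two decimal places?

12.79%

Cost of preferred: Rp = 1.91 / 34.21 = 5.5832%.
Total capital V = 237 + 28.8 + 35.1 = 300.9.
Equity: weight = 237/300.9 = 0.7876; cost = 15.17%.
Preferred: weight = 28.8/300.9 = 0.0957; cost = 5.5832%.
Debentures: weight = 35.1/300.9 = 0.1167; after-tax cost = 4.3% × (1 − 39%) = 2.6230%.
WACC = 0.7876 × 15.1700% + 0.0957 × 5.5832% + 0.1167 × 2.6230% = 12.7888%.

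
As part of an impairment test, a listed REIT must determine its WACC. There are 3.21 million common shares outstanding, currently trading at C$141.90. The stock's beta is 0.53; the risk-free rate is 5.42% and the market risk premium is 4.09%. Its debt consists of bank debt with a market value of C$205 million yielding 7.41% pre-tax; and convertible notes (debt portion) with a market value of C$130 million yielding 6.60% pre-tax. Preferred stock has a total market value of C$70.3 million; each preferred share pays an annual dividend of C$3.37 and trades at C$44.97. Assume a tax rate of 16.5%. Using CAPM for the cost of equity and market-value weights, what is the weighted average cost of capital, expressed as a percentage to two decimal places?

6.93%

Cost of equity via CAPM: Re = 5.42% + 0.53 × 4.09% = 7.5877%.
Cost of preferred: Rp = 3.37 / 44.97 = 7.4939%.
Market value of equity E = 141.9 × 3.21m = 455.499m.
Total capital V = 455.499 + 70.3 + 205 + 130 = 860.799.
Equity: weight = 455.499/860.799 = 0.5292; cost = 7.5877%.
Preferred: weight = 70.3/860.799 = 0.0817; cost = 7.4939%.
Bank debt: weight = 205/860.799 = 0.2382; after-tax cost = 7.41% × (1 − 16.5%) = 6.1873%.
Convertible notes (debt portion): weight = 130/860.799 = 0.1510; after-tax cost = 6.6% × (1 − 16.5%) = 5.5110%.
WACC = 0.5292 × 7.5877% + 0.0817 × 7.4939% + 0.2382 × 6.1873% + 0.1510 × 5.5110% = 6.9329%.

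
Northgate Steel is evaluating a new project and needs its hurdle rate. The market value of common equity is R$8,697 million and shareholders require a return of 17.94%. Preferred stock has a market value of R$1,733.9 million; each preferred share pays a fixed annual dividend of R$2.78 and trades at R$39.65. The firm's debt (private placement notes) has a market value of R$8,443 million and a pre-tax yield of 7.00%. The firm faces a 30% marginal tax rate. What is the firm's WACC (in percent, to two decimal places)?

Cost of preferred: Rp = 2.78 / 39.65 = 7.0113%.
Total capital V = 8697 + 1733.9 + 8443 = 18873.9.
Equity: weight = 8697/18873.9 = 0.4608; cost = 17.94%.
Preferred: weight = 1733.9/18873.9 = 0.0919; cost = 7.0113%.
Private placement notes: weight = 8443/18873.9 = 0.4473; after-tax cost = 7% × (1 − 30%) = 4.9000%.
WACC = 0.4608 × 17.9400% + 0.0919 × 7.0113% + 0.4473 × 4.9000% = 11.1027%.

11.10%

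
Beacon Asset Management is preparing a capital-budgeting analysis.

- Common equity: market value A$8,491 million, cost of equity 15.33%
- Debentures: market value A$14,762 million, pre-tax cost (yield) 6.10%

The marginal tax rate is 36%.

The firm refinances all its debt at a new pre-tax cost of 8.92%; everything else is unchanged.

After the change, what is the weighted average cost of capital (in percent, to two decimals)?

9.22%

After the change:
Total capital V = 8491 + 14762 = 23253.
Equity: weight = 8491/23253 = 0.3652; cost = 15.33%.
Debentures: weight = 14762/23253 = 0.6348; after-tax cost = 8.92% × (1 − 36%) = 5.7088%.
WACC = 0.3652 × 15.3300% + 0.6348 × 5.7088% = 9.2221%.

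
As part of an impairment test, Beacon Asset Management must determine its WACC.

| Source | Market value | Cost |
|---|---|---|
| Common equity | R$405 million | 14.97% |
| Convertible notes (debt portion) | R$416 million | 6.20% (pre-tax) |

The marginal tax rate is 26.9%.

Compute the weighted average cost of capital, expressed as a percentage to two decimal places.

Total capital V = 405 + 416 = 821.
Equity: weight = 405/821 = 0.4933; cost = 14.97%.
Convertible notes (debt portion): weight = 416/821 = 0.5067; after-tax cost = 6.2% × (1 − 26.9%) = 4.5322%.
WACC = 0.4933 × 14.9700% + 0.5067 × 4.5322% = 9.6812%.

9.68%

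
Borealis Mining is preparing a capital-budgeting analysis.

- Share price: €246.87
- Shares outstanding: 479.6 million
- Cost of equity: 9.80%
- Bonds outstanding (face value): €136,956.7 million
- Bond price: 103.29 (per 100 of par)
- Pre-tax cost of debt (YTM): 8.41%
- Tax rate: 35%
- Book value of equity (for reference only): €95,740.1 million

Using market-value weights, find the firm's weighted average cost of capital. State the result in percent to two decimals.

Market value of equity E = 246.87 × 479.6m = 118398.852m. Market value of debt D = 136956.7m × 103.29/100 = 141462.57543m.
Total capital V = 118398.852 + 141462.57543 = 259861.42743.
Equity: weight = 118398.852/259861.42743 = 0.4556; cost = 9.8%.
Bonds outstanding: weight = 141462.57543/259861.42743 = 0.5444; after-tax cost = 8.41% × (1 − 35%) = 5.4665%.
WACC = 0.4556 × 9.8000% + 0.5444 × 5.4665% = 7.4409%.

7.44%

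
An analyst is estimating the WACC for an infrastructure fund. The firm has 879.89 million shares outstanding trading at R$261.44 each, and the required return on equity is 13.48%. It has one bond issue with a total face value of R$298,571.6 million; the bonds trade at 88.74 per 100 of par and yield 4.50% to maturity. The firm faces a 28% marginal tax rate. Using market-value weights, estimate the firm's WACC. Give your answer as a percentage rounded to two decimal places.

8.00%

Market value of equity E = 261.44 × 879.89m = 230038.4416m. Market value of debt D = 298571.6m × 88.74/100 = 264952.43784m.
Total capital V = 230038.4416 + 264952.43784 = 494990.87944.
Equity: weight = 230038.4416/494990.87944 = 0.4647; cost = 13.48%.
Bonds outstanding: weight = 264952.43784/494990.87944 = 0.5353; after-tax cost = 4.5% × (1 − 28%) = 3.2400%.
WACC = 0.4647 × 13.4800% + 0.5353 × 3.2400% = 7.9989%.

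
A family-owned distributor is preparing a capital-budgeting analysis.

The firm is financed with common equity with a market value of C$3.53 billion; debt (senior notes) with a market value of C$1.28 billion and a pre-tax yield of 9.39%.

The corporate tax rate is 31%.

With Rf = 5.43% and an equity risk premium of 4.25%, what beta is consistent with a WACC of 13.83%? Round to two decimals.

Total capital V = 3.53 + 1.28 = 4.81.
Equity weight = 3.53/4.81 = 0.7339.
Senior notes weight = 1.28/4.81 = 0.2661.
Debt contribution = 0.2661 × 9.39% × (1 − 31%) = 1.7242%.
Required equity contribution = 13.83% − 1.7242% = 12.1058%  ⇒  Re = 16.4955%.
CAPM: 16.4955% = 5.43% + β × 4.25%  ⇒  β = 2.6036.

2.60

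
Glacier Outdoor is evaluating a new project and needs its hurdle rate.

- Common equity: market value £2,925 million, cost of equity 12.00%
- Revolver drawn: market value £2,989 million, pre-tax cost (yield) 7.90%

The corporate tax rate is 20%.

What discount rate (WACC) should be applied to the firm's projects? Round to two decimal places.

Total capital V = 2925 + 2989 = 5914.
Equity: weight = 2925/5914 = 0.4946; cost = 12%.
Revolver drawn: weight = 2989/5914 = 0.5054; after-tax cost = 7.9% × (1 − 20%) = 6.3200%.
WACC = 0.4946 × 12.0000% + 0.5054 × 6.3200% = 9.1293%.

9.13%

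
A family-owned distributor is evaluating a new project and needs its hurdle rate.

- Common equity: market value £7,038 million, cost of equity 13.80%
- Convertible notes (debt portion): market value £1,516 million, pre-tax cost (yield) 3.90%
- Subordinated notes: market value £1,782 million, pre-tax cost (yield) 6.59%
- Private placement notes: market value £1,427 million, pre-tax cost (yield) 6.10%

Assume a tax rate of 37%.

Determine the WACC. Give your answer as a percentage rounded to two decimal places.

Total capital V = 7038 + 1516 + 1782 + 1427 = 11763.
Equity: weight = 7038/11763 = 0.5983; cost = 13.8%.
Convertible notes (debt portion): weight = 1516/11763 = 0.1289; after-tax cost = 3.9% × (1 − 37%) = 2.4570%.
Subordinated notes: weight = 1782/11763 = 0.1515; after-tax cost = 6.59% × (1 − 37%) = 4.1517%.
Private placement notes: weight = 1427/11763 = 0.1213; after-tax cost = 6.1% × (1 − 37%) = 3.8430%.
WACC = 0.5983 × 13.8000% + 0.1289 × 2.4570% + 0.1515 × 4.1517% + 0.1213 × 3.8430% = 9.6686%.

9.67%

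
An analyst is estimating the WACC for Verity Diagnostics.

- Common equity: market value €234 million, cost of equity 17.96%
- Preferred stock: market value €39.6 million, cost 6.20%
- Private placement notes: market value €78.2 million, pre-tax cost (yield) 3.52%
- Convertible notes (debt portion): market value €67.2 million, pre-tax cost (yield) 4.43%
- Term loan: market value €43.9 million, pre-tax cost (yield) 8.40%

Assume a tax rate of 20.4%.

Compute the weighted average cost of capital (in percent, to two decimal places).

11.23%

Total capital V = 234 + 39.6 + 78.2 + 67.2 + 43.9 = 462.9.
Equity: weight = 234/462.9 = 0.5055; cost = 17.96%.
Preferred: weight = 39.6/462.9 = 0.0855; cost = 6.2%.
Private placement notes: weight = 78.2/462.9 = 0.1689; after-tax cost = 3.52% × (1 − 20.4%) = 2.8019%.
Convertible notes (debt portion): weight = 67.2/462.9 = 0.1452; after-tax cost = 4.43% × (1 − 20.4%) = 3.5263%.
Term loan: weight = 43.9/462.9 = 0.0948; after-tax cost = 8.4% × (1 − 20.4%) = 6.6864%.
WACC = 0.5055 × 17.9600% + 0.0855 × 6.2000% + 0.1689 × 2.8019% + 0.1452 × 3.5263% + 0.0948 × 6.6864% = 11.2287%.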